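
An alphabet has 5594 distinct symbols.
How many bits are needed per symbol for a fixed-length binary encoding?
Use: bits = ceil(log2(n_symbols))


log2(5594) = 12.4497
Bracket: 2^12 = 4096 < 5594 <= 2^13 = 8192
So ceil(log2(5594)) = 13

bits = ceil(log2(5594)) = ceil(12.4497) = 13 bits


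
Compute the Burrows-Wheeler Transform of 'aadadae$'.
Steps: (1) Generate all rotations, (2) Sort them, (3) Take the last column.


Rotations (sorted):
  0: $aadadae -> last char: e
  1: aadadae$ -> last char: $
  2: adadae$a -> last char: a
  3: adae$aad -> last char: d
  4: ae$aadad -> last char: d
  5: dadae$aa -> last char: a
  6: dae$aada -> last char: a
  7: e$aadada -> last char: a


BWT = e$addaaa


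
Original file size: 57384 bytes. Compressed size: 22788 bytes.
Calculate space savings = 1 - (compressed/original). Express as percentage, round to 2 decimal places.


ratio = compressed/original = 22788/57384 = 0.397114
savings = 1 - ratio = 1 - 0.397114 = 0.602886
as a percentage: 0.602886 * 100 = 60.29%

Space savings = 1 - 22788/57384 = 60.29%


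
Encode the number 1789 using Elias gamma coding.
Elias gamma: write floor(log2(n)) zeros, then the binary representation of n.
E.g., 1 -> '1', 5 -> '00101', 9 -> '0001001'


num_bits = floor(log2(1789)) + 1 = 11
leading_zeros = num_bits - 1 = 10
binary(1789) = 11011111101

Elias gamma(1789) = '0000000000' + '11011111101' = 000000000011011111101 (21 bits)


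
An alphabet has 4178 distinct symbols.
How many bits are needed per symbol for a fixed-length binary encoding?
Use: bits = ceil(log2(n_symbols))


log2(4178) = 12.0286
Bracket: 2^12 = 4096 < 4178 <= 2^13 = 8192
So ceil(log2(4178)) = 13

bits = ceil(log2(4178)) = ceil(12.0286) = 13 bits


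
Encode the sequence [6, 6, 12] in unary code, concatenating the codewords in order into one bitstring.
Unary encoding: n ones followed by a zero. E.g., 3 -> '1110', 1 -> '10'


Encode each number as n ones followed by a terminating 0:
  6 -> 1111110 (7 bits)
  6 -> 1111110 (7 bits)
  12 -> 1111111111110 (13 bits)
Total length = 7 + 7 + 13 = 27 bits.

Unary([6, 6, 12]) = 111111011111101111111111110 (27 bits)


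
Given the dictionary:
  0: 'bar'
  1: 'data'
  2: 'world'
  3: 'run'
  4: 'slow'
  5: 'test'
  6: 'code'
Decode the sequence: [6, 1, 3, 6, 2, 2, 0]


Look up each index in the dictionary:
  6 -> 'code'
  1 -> 'data'
  3 -> 'run'
  6 -> 'code'
  2 -> 'world'
  2 -> 'world'
  0 -> 'bar'

Decoded: "code data run code world world bar"


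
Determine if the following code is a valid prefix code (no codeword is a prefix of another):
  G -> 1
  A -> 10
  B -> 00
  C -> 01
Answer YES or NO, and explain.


Checking each pair (does one codeword prefix another?):
  G='1' vs A='10': prefix -- VIOLATION

NO -- this is NOT a valid prefix code. G (1) is a prefix of A (10).


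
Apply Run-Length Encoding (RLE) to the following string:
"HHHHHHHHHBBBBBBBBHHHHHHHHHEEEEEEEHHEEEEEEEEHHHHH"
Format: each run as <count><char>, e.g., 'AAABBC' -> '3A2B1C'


Scanning runs left to right:
  i=0: run of 'H' x 9 -> '9H'
  i=9: run of 'B' x 8 -> '8B'
  i=17: run of 'H' x 9 -> '9H'
  i=26: run of 'E' x 7 -> '7E'
  i=33: run of 'H' x 2 -> '2H'
  i=35: run of 'E' x 8 -> '8E'
  i=43: run of 'H' x 5 -> '5H'

RLE = 9H8B9H7E2H8E5H


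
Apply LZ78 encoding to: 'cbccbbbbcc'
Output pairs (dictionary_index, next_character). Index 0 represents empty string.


LZ78 encoding steps:
Dictionary: {0: ''}
Step 1: w='' (idx 0), next='c' -> output (0, 'c'), add 'c' as idx 1
Step 2: w='' (idx 0), next='b' -> output (0, 'b'), add 'b' as idx 2
Step 3: w='c' (idx 1), next='c' -> output (1, 'c'), add 'cc' as idx 3
Step 4: w='b' (idx 2), next='b' -> output (2, 'b'), add 'bb' as idx 4
Step 5: w='bb' (idx 4), next='c' -> output (4, 'c'), add 'bbc' as idx 5
Step 6: w='c' (idx 1), end of input -> output (1, '')


Encoded: [(0, 'c'), (0, 'b'), (1, 'c'), (2, 'b'), (4, 'c'), (1, '')]


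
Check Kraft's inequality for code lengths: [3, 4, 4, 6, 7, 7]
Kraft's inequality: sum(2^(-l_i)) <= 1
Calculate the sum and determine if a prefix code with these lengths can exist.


Sum = 2^(-3) + 2^(-4) + 2^(-4) + 2^(-6) + 2^(-7) + 2^(-7)
    = 0.125 + 0.0625 + 0.0625 + 0.015625 + 0.0078125 + 0.0078125
    = 36/128 = 0.28125
Since 0.28125 <= 1, Kraft's inequality IS satisfied.
A prefix code with these lengths CAN exist.

Kraft sum = 0.28125. Satisfied.


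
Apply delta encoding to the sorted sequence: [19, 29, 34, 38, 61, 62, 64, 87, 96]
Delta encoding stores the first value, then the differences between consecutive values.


First value: 19
Deltas:
  29 - 19 = 10
  34 - 29 = 5
  38 - 34 = 4
  61 - 38 = 23
  62 - 61 = 1
  64 - 62 = 2
  87 - 64 = 23
  96 - 87 = 9


Delta encoded: [19, 10, 5, 4, 23, 1, 2, 23, 9]


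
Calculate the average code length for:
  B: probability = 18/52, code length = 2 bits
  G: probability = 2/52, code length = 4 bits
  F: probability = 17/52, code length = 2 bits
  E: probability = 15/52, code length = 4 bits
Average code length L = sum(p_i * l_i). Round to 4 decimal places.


Weighted contributions p_i * l_i:
  B: (18/52) * 2 = 36/52
  G: (2/52) * 4 = 8/52
  F: (17/52) * 2 = 34/52
  E: (15/52) * 4 = 60/52
Sum = (36 + 8 + 34 + 60)/52 = 138/52

L = 138/52 = 2.6538 bits/symbol


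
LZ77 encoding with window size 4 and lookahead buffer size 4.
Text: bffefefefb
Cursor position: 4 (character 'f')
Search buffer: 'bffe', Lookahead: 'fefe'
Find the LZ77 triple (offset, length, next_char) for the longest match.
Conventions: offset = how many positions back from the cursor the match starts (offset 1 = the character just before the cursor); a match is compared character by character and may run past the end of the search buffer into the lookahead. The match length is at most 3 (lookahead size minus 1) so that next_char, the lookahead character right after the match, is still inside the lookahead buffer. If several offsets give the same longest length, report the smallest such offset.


Try each offset into the search buffer:
  offset=1 (pos 3, char 'e'): match length 0
  offset=2 (pos 2, char 'f'): match length 3
  offset=3 (pos 1, char 'f'): match length 1
  offset=4 (pos 0, char 'b'): match length 0
Longest match has length 3 at offset 2.
next_char = character at position 4 + 3 = 7 -> 'e'

Best match: offset=2, length=3 (matching 'fef' starting at position 2)
LZ77 triple: (2, 3, 'e')


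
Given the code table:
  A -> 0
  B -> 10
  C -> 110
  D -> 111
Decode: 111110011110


Decoding:
111 -> D
110 -> C
0 -> A
111 -> D
10 -> B


Result: DCADB


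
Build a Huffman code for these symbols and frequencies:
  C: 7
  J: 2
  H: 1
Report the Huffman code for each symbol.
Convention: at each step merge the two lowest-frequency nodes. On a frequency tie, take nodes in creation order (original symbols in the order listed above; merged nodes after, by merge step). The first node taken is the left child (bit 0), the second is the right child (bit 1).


Huffman tree construction:
Step 1: Merge H(1) + J(2) = 3
Step 2: Merge (H+J)(3) + C(7) = 10
Read each symbol's code off the tree from the root (left child = 0, right child = 1).

Codes:
  C: 1 (length 1)
  J: 01 (length 2)
  H: 00 (length 2)
Average code length: 13/10 = 1.3000 bits/symbol


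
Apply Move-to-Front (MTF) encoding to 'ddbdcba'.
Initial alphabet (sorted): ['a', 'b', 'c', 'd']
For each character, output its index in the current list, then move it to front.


MTF encoding:
'd': index 3 in ['a', 'b', 'c', 'd'] -> ['d', 'a', 'b', 'c']
'd': index 0 in ['d', 'a', 'b', 'c'] -> ['d', 'a', 'b', 'c']
'b': index 2 in ['d', 'a', 'b', 'c'] -> ['b', 'd', 'a', 'c']
'd': index 1 in ['b', 'd', 'a', 'c'] -> ['d', 'b', 'a', 'c']
'c': index 3 in ['d', 'b', 'a', 'c'] -> ['c', 'd', 'b', 'a']
'b': index 2 in ['c', 'd', 'b', 'a'] -> ['b', 'c', 'd', 'a']
'a': index 3 in ['b', 'c', 'd', 'a'] -> ['a', 'b', 'c', 'd']


Output: [3, 0, 2, 1, 3, 2, 3]


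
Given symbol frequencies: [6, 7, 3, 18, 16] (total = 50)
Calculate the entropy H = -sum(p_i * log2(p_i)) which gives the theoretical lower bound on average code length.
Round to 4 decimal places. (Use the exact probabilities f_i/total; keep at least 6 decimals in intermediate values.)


Per-symbol terms -p_i * log2(p_i) with p_i = f_i/50:
  p = 6/50 = 0.120000: log2(p) = -3.058894, -p*log2(p) = 0.367067
  p = 7/50 = 0.140000: log2(p) = -2.836501, -p*log2(p) = 0.397110
  p = 3/50 = 0.060000: log2(p) = -4.058894, -p*log2(p) = 0.243534
  p = 18/50 = 0.360000: log2(p) = -1.473931, -p*log2(p) = 0.530615
  p = 16/50 = 0.320000: log2(p) = -1.643856, -p*log2(p) = 0.526034
H = 0.367067 + 0.397110 + 0.243534 + 0.530615 + 0.526034 = 2.064360

H = 2.0644 bits/symbol


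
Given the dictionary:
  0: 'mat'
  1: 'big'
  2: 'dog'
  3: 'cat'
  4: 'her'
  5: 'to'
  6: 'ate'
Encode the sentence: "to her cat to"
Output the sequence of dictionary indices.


Look up each word in the dictionary:
  'to' -> 5
  'her' -> 4
  'cat' -> 3
  'to' -> 5

Encoded: [5, 4, 3, 5]


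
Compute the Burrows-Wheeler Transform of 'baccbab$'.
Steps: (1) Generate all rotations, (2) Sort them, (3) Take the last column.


Rotations (sorted):
  0: $baccbab -> last char: b
  1: ab$baccb -> last char: b
  2: accbab$b -> last char: b
  3: b$baccba -> last char: a
  4: bab$bacc -> last char: c
  5: baccbab$ -> last char: $
  6: cbab$bac -> last char: c
  7: ccbab$ba -> last char: a


BWT = bbbac$ca


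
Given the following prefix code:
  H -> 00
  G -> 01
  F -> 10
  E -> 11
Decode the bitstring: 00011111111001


Decoding step by step:
Bits 00 -> H
Bits 01 -> G
Bits 11 -> E
Bits 11 -> E
Bits 11 -> E
Bits 10 -> F
Bits 01 -> G


Decoded message: HGEEEFG


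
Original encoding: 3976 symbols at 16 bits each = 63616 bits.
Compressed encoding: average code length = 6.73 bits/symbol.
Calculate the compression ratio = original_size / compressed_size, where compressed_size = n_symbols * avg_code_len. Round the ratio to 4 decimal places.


original_size = n_symbols * orig_bits = 3976 * 16 = 63616 bits
compressed_size = n_symbols * avg_code_len = 3976 * 6.73 = 26758.48 bits
ratio = original_size / compressed_size = 63616 / 26758.48 = 2.3774

Compression ratio = 2.3774


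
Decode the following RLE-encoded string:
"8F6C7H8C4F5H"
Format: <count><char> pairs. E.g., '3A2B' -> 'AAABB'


Expanding each <count><char> pair:
  8F -> 'FFFFFFFF'
  6C -> 'CCCCCC'
  7H -> 'HHHHHHH'
  8C -> 'CCCCCCCC'
  4F -> 'FFFF'
  5H -> 'HHHHH'

Decoded = FFFFFFFFCCCCCCHHHHHHHCCCCCCCCFFFFHHHHH


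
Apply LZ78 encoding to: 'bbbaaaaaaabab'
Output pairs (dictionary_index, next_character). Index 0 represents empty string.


LZ78 encoding steps:
Dictionary: {0: ''}
Step 1: w='' (idx 0), next='b' -> output (0, 'b'), add 'b' as idx 1
Step 2: w='b' (idx 1), next='b' -> output (1, 'b'), add 'bb' as idx 2
Step 3: w='' (idx 0), next='a' -> output (0, 'a'), add 'a' as idx 3
Step 4: w='a' (idx 3), next='a' -> output (3, 'a'), add 'aa' as idx 4
Step 5: w='aa' (idx 4), next='a' -> output (4, 'a'), add 'aaa' as idx 5
Step 6: w='a' (idx 3), next='b' -> output (3, 'b'), add 'ab' as idx 6
Step 7: w='ab' (idx 6), end of input -> output (6, '')


Encoded: [(0, 'b'), (1, 'b'), (0, 'a'), (3, 'a'), (4, 'a'), (3, 'b'), (6, '')]


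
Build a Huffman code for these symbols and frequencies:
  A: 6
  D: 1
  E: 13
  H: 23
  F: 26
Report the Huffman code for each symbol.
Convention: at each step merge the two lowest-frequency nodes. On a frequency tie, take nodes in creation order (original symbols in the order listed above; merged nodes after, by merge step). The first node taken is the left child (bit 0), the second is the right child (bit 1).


Huffman tree construction:
Step 1: Merge D(1) + A(6) = 7
Step 2: Merge (D+A)(7) + E(13) = 20
Step 3: Merge ((D+A)+E)(20) + H(23) = 43
Step 4: Merge F(26) + (((D+A)+E)+H)(43) = 69
Read each symbol's code off the tree from the root (left child = 0, right child = 1).

Codes:
  A: 1001 (length 4)
  D: 1000 (length 4)
  E: 101 (length 3)
  H: 11 (length 2)
  F: 0 (length 1)
Average code length: 139/69 = 2.0145 bits/symbol


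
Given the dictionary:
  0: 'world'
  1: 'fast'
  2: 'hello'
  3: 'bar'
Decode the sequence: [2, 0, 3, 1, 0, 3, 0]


Look up each index in the dictionary:
  2 -> 'hello'
  0 -> 'world'
  3 -> 'bar'
  1 -> 'fast'
  0 -> 'world'
  3 -> 'bar'
  0 -> 'world'

Decoded: "hello world bar fast world bar world"


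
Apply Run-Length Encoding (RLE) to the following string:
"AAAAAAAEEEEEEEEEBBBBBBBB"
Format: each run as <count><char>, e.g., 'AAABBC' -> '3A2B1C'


Scanning runs left to right:
  i=0: run of 'A' x 7 -> '7A'
  i=7: run of 'E' x 9 -> '9E'
  i=16: run of 'B' x 8 -> '8B'

RLE = 7A9E8B


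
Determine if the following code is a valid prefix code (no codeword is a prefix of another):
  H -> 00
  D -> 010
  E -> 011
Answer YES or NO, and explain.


Checking each pair (does one codeword prefix another?):
  H='00' vs D='010': no prefix
  H='00' vs E='011': no prefix
  D='010' vs H='00': no prefix
  D='010' vs E='011': no prefix
  E='011' vs H='00': no prefix
  E='011' vs D='010': no prefix
No violation found over all pairs.

YES -- this is a valid prefix code. No codeword is a prefix of any other codeword.


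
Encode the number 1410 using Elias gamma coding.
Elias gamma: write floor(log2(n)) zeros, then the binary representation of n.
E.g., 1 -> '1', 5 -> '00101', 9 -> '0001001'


num_bits = floor(log2(1410)) + 1 = 11
leading_zeros = num_bits - 1 = 10
binary(1410) = 10110000010

Elias gamma(1410) = '0000000000' + '10110000010' = 000000000010110000010 (21 bits)


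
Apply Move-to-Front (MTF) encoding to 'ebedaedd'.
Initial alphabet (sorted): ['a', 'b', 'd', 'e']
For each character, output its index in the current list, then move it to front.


MTF encoding:
'e': index 3 in ['a', 'b', 'd', 'e'] -> ['e', 'a', 'b', 'd']
'b': index 2 in ['e', 'a', 'b', 'd'] -> ['b', 'e', 'a', 'd']
'e': index 1 in ['b', 'e', 'a', 'd'] -> ['e', 'b', 'a', 'd']
'd': index 3 in ['e', 'b', 'a', 'd'] -> ['d', 'e', 'b', 'a']
'a': index 3 in ['d', 'e', 'b', 'a'] -> ['a', 'd', 'e', 'b']
'e': index 2 in ['a', 'd', 'e', 'b'] -> ['e', 'a', 'd', 'b']
'd': index 2 in ['e', 'a', 'd', 'b'] -> ['d', 'e', 'a', 'b']
'd': index 0 in ['d', 'e', 'a', 'b'] -> ['d', 'e', 'a', 'b']


Output: [3, 2, 1, 3, 3, 2, 2, 0]


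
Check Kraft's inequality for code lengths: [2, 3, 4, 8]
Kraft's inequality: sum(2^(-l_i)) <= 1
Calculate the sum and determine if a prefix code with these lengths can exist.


Sum = 2^(-2) + 2^(-3) + 2^(-4) + 2^(-8)
    = 0.25 + 0.125 + 0.0625 + 0.00390625
    = 113/256 = 0.44140625
Since 0.44140625 <= 1, Kraft's inequality IS satisfied.
A prefix code with these lengths CAN exist.

Kraft sum = 0.44140625. Satisfied.


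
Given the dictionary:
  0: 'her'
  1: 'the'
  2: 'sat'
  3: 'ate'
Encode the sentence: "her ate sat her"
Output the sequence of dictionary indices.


Look up each word in the dictionary:
  'her' -> 0
  'ate' -> 3
  'sat' -> 2
  'her' -> 0

Encoded: [0, 3, 2, 0]


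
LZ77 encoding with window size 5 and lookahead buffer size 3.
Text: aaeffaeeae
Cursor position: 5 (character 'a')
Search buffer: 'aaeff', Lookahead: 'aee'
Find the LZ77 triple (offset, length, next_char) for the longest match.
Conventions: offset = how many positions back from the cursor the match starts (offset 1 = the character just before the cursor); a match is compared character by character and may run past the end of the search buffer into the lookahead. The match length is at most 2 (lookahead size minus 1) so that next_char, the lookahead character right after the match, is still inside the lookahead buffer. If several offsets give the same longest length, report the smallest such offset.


Try each offset into the search buffer:
  offset=1 (pos 4, char 'f'): match length 0
  offset=2 (pos 3, char 'f'): match length 0
  offset=3 (pos 2, char 'e'): match length 0
  offset=4 (pos 1, char 'a'): match length 2
  offset=5 (pos 0, char 'a'): match length 1
Longest match has length 2 at offset 4.
next_char = character at position 5 + 2 = 7 -> 'e'

Best match: offset=4, length=2 (matching 'ae' starting at position 1)
LZ77 triple: (4, 2, 'e')


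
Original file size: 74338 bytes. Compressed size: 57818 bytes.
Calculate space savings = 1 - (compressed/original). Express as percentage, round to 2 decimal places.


ratio = compressed/original = 57818/74338 = 0.777772
savings = 1 - ratio = 1 - 0.777772 = 0.222228
as a percentage: 0.222228 * 100 = 22.22%

Space savings = 1 - 57818/74338 = 22.22%


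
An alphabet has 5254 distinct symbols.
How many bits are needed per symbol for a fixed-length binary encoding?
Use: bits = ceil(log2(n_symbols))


log2(5254) = 12.3592
Bracket: 2^12 = 4096 < 5254 <= 2^13 = 8192
So ceil(log2(5254)) = 13

bits = ceil(log2(5254)) = ceil(12.3592) = 13 bits


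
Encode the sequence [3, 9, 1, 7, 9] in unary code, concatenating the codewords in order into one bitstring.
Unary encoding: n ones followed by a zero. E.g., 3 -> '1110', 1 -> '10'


Encode each number as n ones followed by a terminating 0:
  3 -> 1110 (4 bits)
  9 -> 1111111110 (10 bits)
  1 -> 10 (2 bits)
  7 -> 11111110 (8 bits)
  9 -> 1111111110 (10 bits)
Total length = 4 + 10 + 2 + 8 + 10 = 34 bits.

Unary([3, 9, 1, 7, 9]) = 1110111111111010111111101111111110 (34 bits)


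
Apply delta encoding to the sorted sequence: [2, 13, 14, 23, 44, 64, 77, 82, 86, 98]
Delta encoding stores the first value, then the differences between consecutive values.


First value: 2
Deltas:
  13 - 2 = 11
  14 - 13 = 1
  23 - 14 = 9
  44 - 23 = 21
  64 - 44 = 20
  77 - 64 = 13
  82 - 77 = 5
  86 - 82 = 4
  98 - 86 = 12


Delta encoded: [2, 11, 1, 9, 21, 20, 13, 5, 4, 12]


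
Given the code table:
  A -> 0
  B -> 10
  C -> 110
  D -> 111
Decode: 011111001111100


Decoding:
0 -> A
111 -> D
110 -> C
0 -> A
111 -> D
110 -> C
0 -> A


Result: ADCADCA


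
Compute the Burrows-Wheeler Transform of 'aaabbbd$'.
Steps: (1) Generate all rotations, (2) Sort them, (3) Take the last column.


Rotations (sorted):
  0: $aaabbbd -> last char: d
  1: aaabbbd$ -> last char: $
  2: aabbbd$a -> last char: a
  3: abbbd$aa -> last char: a
  4: bbbd$aaa -> last char: a
  5: bbd$aaab -> last char: b
  6: bd$aaabb -> last char: b
  7: d$aaabbb -> last char: b


BWT = d$aaabbb


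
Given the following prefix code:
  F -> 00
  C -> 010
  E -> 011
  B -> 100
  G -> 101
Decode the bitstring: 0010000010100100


Decoding step by step:
Bits 00 -> F
Bits 100 -> B
Bits 00 -> F
Bits 010 -> C
Bits 100 -> B
Bits 100 -> B


Decoded message: FBFCBB


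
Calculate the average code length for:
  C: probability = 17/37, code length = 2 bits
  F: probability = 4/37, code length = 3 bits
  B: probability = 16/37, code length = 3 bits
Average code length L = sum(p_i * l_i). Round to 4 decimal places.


Weighted contributions p_i * l_i:
  C: (17/37) * 2 = 34/37
  F: (4/37) * 3 = 12/37
  B: (16/37) * 3 = 48/37
Sum = (34 + 12 + 48)/37 = 94/37

L = 94/37 = 2.5405 bits/symbol


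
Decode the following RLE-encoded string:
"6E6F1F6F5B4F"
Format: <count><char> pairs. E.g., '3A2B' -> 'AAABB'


Expanding each <count><char> pair:
  6E -> 'EEEEEE'
  6F -> 'FFFFFF'
  1F -> 'F'
  6F -> 'FFFFFF'
  5B -> 'BBBBB'
  4F -> 'FFFF'

Decoded = EEEEEEFFFFFFFFFFFFFBBBBBFFFF


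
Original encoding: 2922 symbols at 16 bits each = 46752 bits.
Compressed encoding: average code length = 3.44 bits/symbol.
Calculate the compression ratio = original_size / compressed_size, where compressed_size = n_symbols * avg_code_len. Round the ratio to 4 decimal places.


original_size = n_symbols * orig_bits = 2922 * 16 = 46752 bits
compressed_size = n_symbols * avg_code_len = 2922 * 3.44 = 10051.68 bits
ratio = original_size / compressed_size = 46752 / 10051.68 = 4.6512

Compression ratio = 4.6512


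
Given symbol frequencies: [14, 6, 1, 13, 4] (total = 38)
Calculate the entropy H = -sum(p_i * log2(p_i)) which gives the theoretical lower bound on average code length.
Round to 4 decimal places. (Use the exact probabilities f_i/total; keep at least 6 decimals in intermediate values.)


Per-symbol terms -p_i * log2(p_i) with p_i = f_i/38:
  p = 14/38 = 0.368421: log2(p) = -1.440573, -p*log2(p) = 0.530737
  p = 6/38 = 0.157895: log2(p) = -2.662965, -p*log2(p) = 0.420468
  p = 1/38 = 0.026316: log2(p) = -5.247928, -p*log2(p) = 0.138103
  p = 13/38 = 0.342105: log2(p) = -1.547488, -p*log2(p) = 0.529404
  p = 4/38 = 0.105263: log2(p) = -3.247928, -p*log2(p) = 0.341887
H = 0.530737 + 0.420468 + 0.138103 + 0.529404 + 0.341887 = 1.960599

H = 1.9606 bits/symbol


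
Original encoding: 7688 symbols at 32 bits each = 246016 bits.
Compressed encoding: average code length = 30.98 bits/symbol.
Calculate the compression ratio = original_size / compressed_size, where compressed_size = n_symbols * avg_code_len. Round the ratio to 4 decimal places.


original_size = n_symbols * orig_bits = 7688 * 32 = 246016 bits
compressed_size = n_symbols * avg_code_len = 7688 * 30.98 = 238174.24 bits
ratio = original_size / compressed_size = 246016 / 238174.24 = 1.0329

Compression ratio = 1.0329


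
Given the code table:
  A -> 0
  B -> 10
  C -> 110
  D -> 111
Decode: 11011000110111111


Decoding:
110 -> C
110 -> C
0 -> A
0 -> A
110 -> C
111 -> D
111 -> D


Result: CCAACDD


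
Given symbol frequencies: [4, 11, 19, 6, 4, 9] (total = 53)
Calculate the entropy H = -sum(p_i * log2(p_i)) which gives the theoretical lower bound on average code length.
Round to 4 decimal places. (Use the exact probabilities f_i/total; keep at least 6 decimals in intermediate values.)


Per-symbol terms -p_i * log2(p_i) with p_i = f_i/53:
  p = 4/53 = 0.075472: log2(p) = -3.727920, -p*log2(p) = 0.281352
  p = 11/53 = 0.207547: log2(p) = -2.268489, -p*log2(p) = 0.470818
  p = 19/53 = 0.358491: log2(p) = -1.479993, -p*log2(p) = 0.530564
  p = 6/53 = 0.113208: log2(p) = -3.142958, -p*log2(p) = 0.355807
  p = 4/53 = 0.075472: log2(p) = -3.727920, -p*log2(p) = 0.281352
  p = 9/53 = 0.169811: log2(p) = -2.557995, -p*log2(p) = 0.434377
H = 0.281352 + 0.470818 + 0.530564 + 0.355807 + 0.281352 + 0.434377 = 2.354270

H = 2.3543 bits/symbol


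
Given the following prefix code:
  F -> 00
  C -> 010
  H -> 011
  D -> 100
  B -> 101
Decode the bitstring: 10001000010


Decoding step by step:
Bits 100 -> D
Bits 010 -> C
Bits 00 -> F
Bits 010 -> C


Decoded message: DCFC


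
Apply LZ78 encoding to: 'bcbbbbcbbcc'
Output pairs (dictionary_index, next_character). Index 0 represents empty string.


LZ78 encoding steps:
Dictionary: {0: ''}
Step 1: w='' (idx 0), next='b' -> output (0, 'b'), add 'b' as idx 1
Step 2: w='' (idx 0), next='c' -> output (0, 'c'), add 'c' as idx 2
Step 3: w='b' (idx 1), next='b' -> output (1, 'b'), add 'bb' as idx 3
Step 4: w='bb' (idx 3), next='c' -> output (3, 'c'), add 'bbc' as idx 4
Step 5: w='bbc' (idx 4), next='c' -> output (4, 'c'), add 'bbcc' as idx 5


Encoded: [(0, 'b'), (0, 'c'), (1, 'b'), (3, 'c'), (4, 'c')]


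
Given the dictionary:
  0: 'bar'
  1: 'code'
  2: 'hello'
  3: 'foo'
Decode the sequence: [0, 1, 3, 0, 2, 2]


Look up each index in the dictionary:
  0 -> 'bar'
  1 -> 'code'
  3 -> 'foo'
  0 -> 'bar'
  2 -> 'hello'
  2 -> 'hello'

Decoded: "bar code foo bar hello hello"


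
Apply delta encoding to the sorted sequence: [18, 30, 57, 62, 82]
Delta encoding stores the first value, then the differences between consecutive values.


First value: 18
Deltas:
  30 - 18 = 12
  57 - 30 = 27
  62 - 57 = 5
  82 - 62 = 20


Delta encoded: [18, 12, 27, 5, 20]


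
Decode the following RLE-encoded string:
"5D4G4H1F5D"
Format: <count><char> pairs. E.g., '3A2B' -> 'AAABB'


Expanding each <count><char> pair:
  5D -> 'DDDDD'
  4G -> 'GGGG'
  4H -> 'HHHH'
  1F -> 'F'
  5D -> 'DDDDD'

Decoded = DDDDDGGGGHHHHFDDDDD


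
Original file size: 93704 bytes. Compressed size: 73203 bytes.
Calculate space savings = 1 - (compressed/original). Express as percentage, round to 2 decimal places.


ratio = compressed/original = 73203/93704 = 0.781215
savings = 1 - ratio = 1 - 0.781215 = 0.218785
as a percentage: 0.218785 * 100 = 21.88%

Space savings = 1 - 73203/93704 = 21.88%


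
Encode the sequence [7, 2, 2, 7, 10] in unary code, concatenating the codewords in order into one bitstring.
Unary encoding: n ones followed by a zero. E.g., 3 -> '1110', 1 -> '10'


Encode each number as n ones followed by a terminating 0:
  7 -> 11111110 (8 bits)
  2 -> 110 (3 bits)
  2 -> 110 (3 bits)
  7 -> 11111110 (8 bits)
  10 -> 11111111110 (11 bits)
Total length = 8 + 3 + 3 + 8 + 11 = 33 bits.

Unary([7, 2, 2, 7, 10]) = 111111101101101111111011111111110 (33 bits)


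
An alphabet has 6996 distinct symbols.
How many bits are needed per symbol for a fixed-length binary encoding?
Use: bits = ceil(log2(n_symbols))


log2(6996) = 12.7723
Bracket: 2^12 = 4096 < 6996 <= 2^13 = 8192
So ceil(log2(6996)) = 13

bits = ceil(log2(6996)) = ceil(12.7723) = 13 bits


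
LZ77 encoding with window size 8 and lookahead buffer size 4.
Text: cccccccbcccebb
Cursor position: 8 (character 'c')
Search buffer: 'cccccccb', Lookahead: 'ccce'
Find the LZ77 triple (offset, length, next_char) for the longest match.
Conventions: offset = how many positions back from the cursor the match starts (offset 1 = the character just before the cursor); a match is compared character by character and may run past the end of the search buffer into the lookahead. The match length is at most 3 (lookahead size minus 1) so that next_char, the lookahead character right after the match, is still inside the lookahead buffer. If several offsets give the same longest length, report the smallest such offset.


Try each offset into the search buffer:
  offset=1 (pos 7, char 'b'): match length 0
  offset=2 (pos 6, char 'c'): match length 1
  offset=3 (pos 5, char 'c'): match length 2
  offset=4 (pos 4, char 'c'): match length 3
  offset=5 (pos 3, char 'c'): match length 3
  offset=6 (pos 2, char 'c'): match length 3
  offset=7 (pos 1, char 'c'): match length 3
  offset=8 (pos 0, char 'c'): match length 3
Longest match has length 3, found at offsets 4, 5, 6, 7, 8; take the smallest, offset 4.
next_char = character at position 8 + 3 = 11 -> 'e'

Best match: offset=4, length=3 (matching 'ccc' starting at position 4)
LZ77 triple: (4, 3, 'e')


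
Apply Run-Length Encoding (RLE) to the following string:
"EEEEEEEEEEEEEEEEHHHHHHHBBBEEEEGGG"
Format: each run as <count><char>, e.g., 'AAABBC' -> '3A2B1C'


Scanning runs left to right:
  i=0: run of 'E' x 16 -> '16E'
  i=16: run of 'H' x 7 -> '7H'
  i=23: run of 'B' x 3 -> '3B'
  i=26: run of 'E' x 4 -> '4E'
  i=30: run of 'G' x 3 -> '3G'

RLE = 16E7H3B4E3G


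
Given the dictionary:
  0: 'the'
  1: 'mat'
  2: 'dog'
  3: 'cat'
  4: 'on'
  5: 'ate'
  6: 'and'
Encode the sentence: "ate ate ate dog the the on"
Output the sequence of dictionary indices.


Look up each word in the dictionary:
  'ate' -> 5
  'ate' -> 5
  'ate' -> 5
  'dog' -> 2
  'the' -> 0
  'the' -> 0
  'on' -> 4

Encoded: [5, 5, 5, 2, 0, 0, 4]


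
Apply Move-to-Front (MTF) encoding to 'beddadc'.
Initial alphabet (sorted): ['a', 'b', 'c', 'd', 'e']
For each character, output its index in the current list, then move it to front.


MTF encoding:
'b': index 1 in ['a', 'b', 'c', 'd', 'e'] -> ['b', 'a', 'c', 'd', 'e']
'e': index 4 in ['b', 'a', 'c', 'd', 'e'] -> ['e', 'b', 'a', 'c', 'd']
'd': index 4 in ['e', 'b', 'a', 'c', 'd'] -> ['d', 'e', 'b', 'a', 'c']
'd': index 0 in ['d', 'e', 'b', 'a', 'c'] -> ['d', 'e', 'b', 'a', 'c']
'a': index 3 in ['d', 'e', 'b', 'a', 'c'] -> ['a', 'd', 'e', 'b', 'c']
'd': index 1 in ['a', 'd', 'e', 'b', 'c'] -> ['d', 'a', 'e', 'b', 'c']
'c': index 4 in ['d', 'a', 'e', 'b', 'c'] -> ['c', 'd', 'a', 'e', 'b']


Output: [1, 4, 4, 0, 3, 1, 4]


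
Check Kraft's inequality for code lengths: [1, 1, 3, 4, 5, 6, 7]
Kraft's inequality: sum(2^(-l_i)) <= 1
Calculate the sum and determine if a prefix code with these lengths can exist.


Sum = 2^(-1) + 2^(-1) + 2^(-3) + 2^(-4) + 2^(-5) + 2^(-6) + 2^(-7)
    = 0.5 + 0.5 + 0.125 + 0.0625 + 0.03125 + 0.015625 + 0.0078125
    = 159/128 = 1.2421875
Since 1.2421875 > 1, Kraft's inequality is NOT satisfied.
A prefix code with these lengths CANNOT exist.

Kraft sum = 1.2421875. Not satisfied.


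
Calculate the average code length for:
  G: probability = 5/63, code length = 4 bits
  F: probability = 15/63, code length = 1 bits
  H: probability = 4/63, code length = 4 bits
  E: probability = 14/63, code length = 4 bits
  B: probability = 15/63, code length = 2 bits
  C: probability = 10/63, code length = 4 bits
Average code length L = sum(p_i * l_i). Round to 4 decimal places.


Weighted contributions p_i * l_i:
  G: (5/63) * 4 = 20/63
  F: (15/63) * 1 = 15/63
  H: (4/63) * 4 = 16/63
  E: (14/63) * 4 = 56/63
  B: (15/63) * 2 = 30/63
  C: (10/63) * 4 = 40/63
Sum = (20 + 15 + 16 + 56 + 30 + 40)/63 = 177/63

L = 177/63 = 2.8095 bits/symbol


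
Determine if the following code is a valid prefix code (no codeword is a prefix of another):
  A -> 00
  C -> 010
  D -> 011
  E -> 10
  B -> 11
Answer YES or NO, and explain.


Checking each pair (does one codeword prefix another?):
  A='00' vs C='010': no prefix
  A='00' vs D='011': no prefix
  A='00' vs E='10': no prefix
  A='00' vs B='11': no prefix
  C='010' vs A='00': no prefix
  C='010' vs D='011': no prefix
  C='010' vs E='10': no prefix
  C='010' vs B='11': no prefix
  D='011' vs A='00': no prefix
  D='011' vs C='010': no prefix
  D='011' vs E='10': no prefix
  D='011' vs B='11': no prefix
  E='10' vs A='00': no prefix
  E='10' vs C='010': no prefix
  E='10' vs D='011': no prefix
  E='10' vs B='11': no prefix
  B='11' vs A='00': no prefix
  B='11' vs C='010': no prefix
  B='11' vs D='011': no prefix
  B='11' vs E='10': no prefix
No violation found over all pairs.

YES -- this is a valid prefix code. No codeword is a prefix of any other codeword.


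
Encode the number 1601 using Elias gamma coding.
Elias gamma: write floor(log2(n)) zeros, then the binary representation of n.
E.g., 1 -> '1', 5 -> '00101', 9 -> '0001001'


num_bits = floor(log2(1601)) + 1 = 11
leading_zeros = num_bits - 1 = 10
binary(1601) = 11001000001

Elias gamma(1601) = '0000000000' + '11001000001' = 000000000011001000001 (21 bits)


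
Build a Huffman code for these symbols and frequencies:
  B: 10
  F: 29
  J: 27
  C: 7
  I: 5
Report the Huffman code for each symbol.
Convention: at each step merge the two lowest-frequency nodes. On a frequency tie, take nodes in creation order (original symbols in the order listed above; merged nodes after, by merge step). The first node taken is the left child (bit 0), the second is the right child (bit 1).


Huffman tree construction:
Step 1: Merge I(5) + C(7) = 12
Step 2: Merge B(10) + (I+C)(12) = 22
Step 3: Merge (B+(I+C))(22) + J(27) = 49
Step 4: Merge F(29) + ((B+(I+C))+J)(49) = 78
Read each symbol's code off the tree from the root (left child = 0, right child = 1).

Codes:
  B: 100 (length 3)
  F: 0 (length 1)
  J: 11 (length 2)
  C: 1011 (length 4)
  I: 1010 (length 4)
Average code length: 161/78 = 2.0641 bits/symbol


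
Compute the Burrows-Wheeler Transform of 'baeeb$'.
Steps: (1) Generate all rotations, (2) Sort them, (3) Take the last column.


Rotations (sorted):
  0: $baeeb -> last char: b
  1: aeeb$b -> last char: b
  2: b$baee -> last char: e
  3: baeeb$ -> last char: $
  4: eb$bae -> last char: e
  5: eeb$ba -> last char: a


BWT = bbe$ea


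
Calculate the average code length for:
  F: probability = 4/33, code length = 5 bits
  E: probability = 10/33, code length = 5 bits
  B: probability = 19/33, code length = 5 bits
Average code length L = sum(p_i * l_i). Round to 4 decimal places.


Weighted contributions p_i * l_i:
  F: (4/33) * 5 = 20/33
  E: (10/33) * 5 = 50/33
  B: (19/33) * 5 = 95/33
Sum = (20 + 50 + 95)/33 = 165/33

L = 165/33 = 5.0000 bits/symbol


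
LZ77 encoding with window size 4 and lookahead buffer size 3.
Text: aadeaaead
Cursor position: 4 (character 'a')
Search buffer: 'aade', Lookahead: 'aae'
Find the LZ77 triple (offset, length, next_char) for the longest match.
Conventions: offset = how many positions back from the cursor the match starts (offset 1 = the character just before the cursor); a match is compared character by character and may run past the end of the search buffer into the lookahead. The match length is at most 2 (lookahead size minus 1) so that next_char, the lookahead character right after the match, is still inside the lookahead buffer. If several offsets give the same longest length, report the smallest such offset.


Try each offset into the search buffer:
  offset=1 (pos 3, char 'e'): match length 0
  offset=2 (pos 2, char 'd'): match length 0
  offset=3 (pos 1, char 'a'): match length 1
  offset=4 (pos 0, char 'a'): match length 2
Longest match has length 2 at offset 4.
next_char = character at position 4 + 2 = 6 -> 'e'

Best match: offset=4, length=2 (matching 'aa' starting at position 0)
LZ77 triple: (4, 2, 'e')


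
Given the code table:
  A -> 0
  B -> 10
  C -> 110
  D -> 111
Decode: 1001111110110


Decoding:
10 -> B
0 -> A
111 -> D
111 -> D
0 -> A
110 -> C


Result: BADDAC


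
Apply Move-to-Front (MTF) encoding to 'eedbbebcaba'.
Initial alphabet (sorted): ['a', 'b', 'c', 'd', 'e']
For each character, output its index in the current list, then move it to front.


MTF encoding:
'e': index 4 in ['a', 'b', 'c', 'd', 'e'] -> ['e', 'a', 'b', 'c', 'd']
'e': index 0 in ['e', 'a', 'b', 'c', 'd'] -> ['e', 'a', 'b', 'c', 'd']
'd': index 4 in ['e', 'a', 'b', 'c', 'd'] -> ['d', 'e', 'a', 'b', 'c']
'b': index 3 in ['d', 'e', 'a', 'b', 'c'] -> ['b', 'd', 'e', 'a', 'c']
'b': index 0 in ['b', 'd', 'e', 'a', 'c'] -> ['b', 'd', 'e', 'a', 'c']
'e': index 2 in ['b', 'd', 'e', 'a', 'c'] -> ['e', 'b', 'd', 'a', 'c']
'b': index 1 in ['e', 'b', 'd', 'a', 'c'] -> ['b', 'e', 'd', 'a', 'c']
'c': index 4 in ['b', 'e', 'd', 'a', 'c'] -> ['c', 'b', 'e', 'd', 'a']
'a': index 4 in ['c', 'b', 'e', 'd', 'a'] -> ['a', 'c', 'b', 'e', 'd']
'b': index 2 in ['a', 'c', 'b', 'e', 'd'] -> ['b', 'a', 'c', 'e', 'd']
'a': index 1 in ['b', 'a', 'c', 'e', 'd'] -> ['a', 'b', 'c', 'e', 'd']


Output: [4, 0, 4, 3, 0, 2, 1, 4, 4, 2, 1]


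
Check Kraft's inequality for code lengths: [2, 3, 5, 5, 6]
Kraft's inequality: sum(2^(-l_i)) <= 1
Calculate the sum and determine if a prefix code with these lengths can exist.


Sum = 2^(-2) + 2^(-3) + 2^(-5) + 2^(-5) + 2^(-6)
    = 0.25 + 0.125 + 0.03125 + 0.03125 + 0.015625
    = 29/64 = 0.453125
Since 0.453125 <= 1, Kraft's inequality IS satisfied.
A prefix code with these lengths CAN exist.

Kraft sum = 0.453125. Satisfied.


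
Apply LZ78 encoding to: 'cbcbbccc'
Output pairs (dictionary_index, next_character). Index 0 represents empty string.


LZ78 encoding steps:
Dictionary: {0: ''}
Step 1: w='' (idx 0), next='c' -> output (0, 'c'), add 'c' as idx 1
Step 2: w='' (idx 0), next='b' -> output (0, 'b'), add 'b' as idx 2
Step 3: w='c' (idx 1), next='b' -> output (1, 'b'), add 'cb' as idx 3
Step 4: w='b' (idx 2), next='c' -> output (2, 'c'), add 'bc' as idx 4
Step 5: w='c' (idx 1), next='c' -> output (1, 'c'), add 'cc' as idx 5


Encoded: [(0, 'c'), (0, 'b'), (1, 'b'), (2, 'c'), (1, 'c')]


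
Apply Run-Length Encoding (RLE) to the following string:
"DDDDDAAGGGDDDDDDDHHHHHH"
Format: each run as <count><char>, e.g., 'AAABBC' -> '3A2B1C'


Scanning runs left to right:
  i=0: run of 'D' x 5 -> '5D'
  i=5: run of 'A' x 2 -> '2A'
  i=7: run of 'G' x 3 -> '3G'
  i=10: run of 'D' x 7 -> '7D'
  i=17: run of 'H' x 6 -> '6H'

RLE = 5D2A3G7D6H


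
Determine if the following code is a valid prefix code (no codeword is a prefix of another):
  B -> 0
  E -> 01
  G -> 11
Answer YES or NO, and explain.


Checking each pair (does one codeword prefix another?):
  B='0' vs E='01': prefix -- VIOLATION

NO -- this is NOT a valid prefix code. B (0) is a prefix of E (01).


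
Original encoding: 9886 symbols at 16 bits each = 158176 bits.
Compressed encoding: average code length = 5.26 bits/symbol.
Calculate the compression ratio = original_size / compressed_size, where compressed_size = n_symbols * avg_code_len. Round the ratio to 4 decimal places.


original_size = n_symbols * orig_bits = 9886 * 16 = 158176 bits
compressed_size = n_symbols * avg_code_len = 9886 * 5.26 = 52000.36 bits
ratio = original_size / compressed_size = 158176 / 52000.36 = 3.0418

Compression ratio = 3.0418


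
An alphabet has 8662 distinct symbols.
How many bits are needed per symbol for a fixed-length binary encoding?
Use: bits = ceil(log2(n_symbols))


log2(8662) = 13.0805
Bracket: 2^13 = 8192 < 8662 <= 2^14 = 16384
So ceil(log2(8662)) = 14

bits = ceil(log2(8662)) = ceil(13.0805) = 14 bits


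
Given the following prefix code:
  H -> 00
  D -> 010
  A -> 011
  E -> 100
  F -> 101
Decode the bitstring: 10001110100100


Decoding step by step:
Bits 100 -> E
Bits 011 -> A
Bits 101 -> F
Bits 00 -> H
Bits 100 -> E


Decoded message: EAFHE


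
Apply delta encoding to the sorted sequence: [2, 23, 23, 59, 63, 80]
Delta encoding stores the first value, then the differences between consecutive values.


First value: 2
Deltas:
  23 - 2 = 21
  23 - 23 = 0
  59 - 23 = 36
  63 - 59 = 4
  80 - 63 = 17


Delta encoded: [2, 21, 0, 36, 4, 17]


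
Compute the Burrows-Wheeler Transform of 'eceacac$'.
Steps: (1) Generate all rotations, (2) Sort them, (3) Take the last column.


Rotations (sorted):
  0: $eceacac -> last char: c
  1: ac$eceac -> last char: c
  2: acac$ece -> last char: e
  3: c$eceaca -> last char: a
  4: cac$ecea -> last char: a
  5: ceacac$e -> last char: e
  6: eacac$ec -> last char: c
  7: eceacac$ -> last char: $


BWT = cceaaec$


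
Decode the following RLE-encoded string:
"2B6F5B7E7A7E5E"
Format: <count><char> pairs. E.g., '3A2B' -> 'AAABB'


Expanding each <count><char> pair:
  2B -> 'BB'
  6F -> 'FFFFFF'
  5B -> 'BBBBB'
  7E -> 'EEEEEEE'
  7A -> 'AAAAAAA'
  7E -> 'EEEEEEE'
  5E -> 'EEEEE'

Decoded = BBFFFFFFBBBBBEEEEEEEAAAAAAAEEEEEEEEEEEE


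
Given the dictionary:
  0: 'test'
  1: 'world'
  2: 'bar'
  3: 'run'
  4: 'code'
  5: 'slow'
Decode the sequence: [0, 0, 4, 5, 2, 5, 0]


Look up each index in the dictionary:
  0 -> 'test'
  0 -> 'test'
  4 -> 'code'
  5 -> 'slow'
  2 -> 'bar'
  5 -> 'slow'
  0 -> 'test'

Decoded: "test test code slow bar slow test"


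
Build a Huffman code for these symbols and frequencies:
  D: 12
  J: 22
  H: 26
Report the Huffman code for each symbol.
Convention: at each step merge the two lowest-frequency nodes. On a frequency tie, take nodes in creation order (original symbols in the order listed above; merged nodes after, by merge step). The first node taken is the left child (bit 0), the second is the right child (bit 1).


Huffman tree construction:
Step 1: Merge D(12) + J(22) = 34
Step 2: Merge H(26) + (D+J)(34) = 60
Read each symbol's code off the tree from the root (left child = 0, right child = 1).

Codes:
  D: 10 (length 2)
  J: 11 (length 2)
  H: 0 (length 1)
Average code length: 94/60 = 1.5667 bits/symbol


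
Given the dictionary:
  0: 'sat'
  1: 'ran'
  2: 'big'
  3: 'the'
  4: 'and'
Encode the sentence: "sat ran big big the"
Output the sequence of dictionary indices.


Look up each word in the dictionary:
  'sat' -> 0
  'ran' -> 1
  'big' -> 2
  'big' -> 2
  'the' -> 3

Encoded: [0, 1, 2, 2, 3]


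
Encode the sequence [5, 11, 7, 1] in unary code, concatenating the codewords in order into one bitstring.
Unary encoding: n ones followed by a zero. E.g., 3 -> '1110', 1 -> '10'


Encode each number as n ones followed by a terminating 0:
  5 -> 111110 (6 bits)
  11 -> 111111111110 (12 bits)
  7 -> 11111110 (8 bits)
  1 -> 10 (2 bits)
Total length = 6 + 12 + 8 + 2 = 28 bits.

Unary([5, 11, 7, 1]) = 1111101111111111101111111010 (28 bits)


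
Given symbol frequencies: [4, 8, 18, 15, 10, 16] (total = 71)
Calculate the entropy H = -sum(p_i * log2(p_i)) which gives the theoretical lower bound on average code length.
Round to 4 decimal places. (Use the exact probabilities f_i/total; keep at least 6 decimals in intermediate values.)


Per-symbol terms -p_i * log2(p_i) with p_i = f_i/71:
  p = 4/71 = 0.056338: log2(p) = -4.149747, -p*log2(p) = 0.233789
  p = 8/71 = 0.112676: log2(p) = -3.149747, -p*log2(p) = 0.354901
  p = 18/71 = 0.253521: log2(p) = -1.979822, -p*log2(p) = 0.501927
  p = 15/71 = 0.211268: log2(p) = -2.242857, -p*log2(p) = 0.473843
  p = 10/71 = 0.140845: log2(p) = -2.827819, -p*log2(p) = 0.398284
  p = 16/71 = 0.225352: log2(p) = -2.149747, -p*log2(p) = 0.484450
H = 0.233789 + 0.354901 + 0.501927 + 0.473843 + 0.398284 + 0.484450 = 2.447194

H = 2.4472 bits/symbol
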